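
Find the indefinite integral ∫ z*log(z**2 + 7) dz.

z**2*log(z**2 + 7)/2 - z**2/2 + 7*log(z**2 + 7)/2 + C

Let u = z**2 + 7, so du = (2*z) dz.
The integral becomes (1/2)·∫ log(u) du; integrate by parts with u′=log(u), dv′=du.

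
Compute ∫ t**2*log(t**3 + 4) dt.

t**3*log(t**3 + 4)/3 - t**3/3 + 4*log(t**3 + 4)/3 + C

Let u = t**3 + 4, so du = (3*t**2) dt.
The integral becomes (1/3)·∫ log(u) du; integrate by parts with u′=log(u), dv′=du.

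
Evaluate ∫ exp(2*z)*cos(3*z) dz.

3*exp(2*z)*sin(3*z)/13 + 2*exp(2*z)*cos(3*z)/13 + C

Let I denote the integral. Integrate by parts with u = cos(3*z), dv = exp(2*z) dz, so v = exp(2*z)/2: I = exp(2*z)*cos(3*z)/2 + (3/2)·∫ exp(2*z)*sin(3*z) dz.
Apply parts again with u = sin(3*z), dv = exp(2*z) dz: ∫ exp(2*z)*sin(3*z) dz = exp(2*z)*sin(3*z)/2 − (3/2)·I. Substituting back brings back I: I = 3*exp(2*z)*sin(3*z)/4 + exp(2*z)*cos(3*z)/2 − (9/4)·I.
Solving for I: (1 + 9/4)·I equals the remaining terms, so I = (4/13)·(3*exp(2*z)*sin(3*z)/4 + exp(2*z)*cos(3*z)/2).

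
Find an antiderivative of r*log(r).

Use integration by parts with u = log(r), dv = r dr.
Then du = 1/r dr and v = r**2/2.

r**2*log(r)/2 - r**2/4 + C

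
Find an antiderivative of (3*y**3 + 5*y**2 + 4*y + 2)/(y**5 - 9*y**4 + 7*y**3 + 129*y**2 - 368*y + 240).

Factor the denominator: (y - 5)*(y - 4)*(y - 3)*(y - 1)*(y + 4).
Partial-fraction decomposition: -1/(20*(y + 4)) - 7/(60*(y - 1)) + 5/(y - 3) - 145/(12*(y - 4)) + 29/(4*(y - 5)).
Integrate each term: A/(y−a) contributes A·log|y−a|.

29*log(y - 5)/4 - 145*log(y - 4)/12 + 5*log(y - 3) - 7*log(y - 1)/60 - log(y + 4)/20 + C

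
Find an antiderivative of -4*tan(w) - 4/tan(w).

Let u = tan(w), so du = (tan(w)**2 + 1) dw.
Rewriting, the integral becomes -4·∫ 1/u du = -4·log(u).
Substituting back, u = tan(w).

-4*log(tan(w)) + C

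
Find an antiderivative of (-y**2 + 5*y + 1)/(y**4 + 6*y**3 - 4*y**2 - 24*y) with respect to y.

Factor the denominator: y*(y - 2)*(y + 2)*(y + 6).
Partial-fraction decomposition: 65/(192*(y + 6)) - 13/(32*(y + 2)) + 7/(64*(y - 2)) - 1/(24*y).
Integrate each term: A/(y−a) contributes A·log|y−a|.

-log(y)/24 + 7*log(y - 2)/64 - 13*log(y + 2)/32 + 65*log(y + 6)/192 + C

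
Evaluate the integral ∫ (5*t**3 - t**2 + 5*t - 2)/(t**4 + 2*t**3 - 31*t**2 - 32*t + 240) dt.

Factor the denominator: (t - 4)*(t - 3)*(t + 4)*(t + 5).
Partial-fraction decomposition: 677/(72*(t + 5)) - 179/(28*(t + 4)) - 139/(56*(t - 3)) + 161/(36*(t - 4)).
Integrate each term: A/(t−a) contributes A·log|t−a|.

161*log(t - 4)/36 - 139*log(t - 3)/56 - 179*log(t + 4)/28 + 677*log(t + 5)/72 + C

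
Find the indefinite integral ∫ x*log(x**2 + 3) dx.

Let u = x**2 + 3, so du = (2*x) dx.
The integral becomes (1/2)·∫ log(u) du; integrate by parts with u′=log(u), dv′=du.

x**2*log(x**2 + 3)/2 - x**2/2 + 3*log(x**2 + 3)/2 + C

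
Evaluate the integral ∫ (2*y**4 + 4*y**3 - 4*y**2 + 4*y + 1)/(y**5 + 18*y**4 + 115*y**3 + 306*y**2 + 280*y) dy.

Factor the denominator: y*(y + 2)*(y + 4)*(y + 5)*(y + 7).
Partial-fraction decomposition: 1069/(70*(y + 7)) - 631/(30*(y + 5)) + 59/(8*(y + 4)) + 23/(60*(y + 2)) + 1/(280*y).
Integrate each term: A/(y−a) contributes A·log|y−a|.

log(y)/280 + 23*log(y + 2)/60 + 59*log(y + 4)/8 - 631*log(y + 5)/30 + 1069*log(y + 7)/70 + C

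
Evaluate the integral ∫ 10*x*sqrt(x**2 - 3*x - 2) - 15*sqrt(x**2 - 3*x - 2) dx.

10*(x**2 - 3*x - 2)**(3/2)/3 + C

Let u = x**2 - 3*x - 2, so du = (2*x - 3) dx.
Rewriting, the integral becomes 5·∫ √u du = 5·(2/3)u^(3/2).
Substituting back, u = x**2 - 3*x - 2.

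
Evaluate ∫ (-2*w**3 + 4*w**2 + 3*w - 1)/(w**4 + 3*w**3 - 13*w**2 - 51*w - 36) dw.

Factor the denominator: (w - 4)*(w + 1)*(w + 3)**2.
Partial-fraction decomposition: -165/(98*(w + 3)) + 40/(7*(w + 3)**2) - 1/(10*(w + 1)) - 53/(245*(w - 4)).
Integrate each term; A/(w−a) gives A·log|w−a|; A/(w−a)² gives −A/(w−a).

-53*log(w - 4)/245 - log(w + 1)/10 - 165*log(w + 3)/98 - 40/(7*w + 21) + C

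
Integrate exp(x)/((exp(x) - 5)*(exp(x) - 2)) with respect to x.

Let u = e^x, du = e^x dx.
The integral becomes ∫ du/((u-2)(u-5)); decompose into partial fractions.

log(exp(x) - 5)/3 - log(exp(x) - 2)/3 + C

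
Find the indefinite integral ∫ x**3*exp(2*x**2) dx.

Let u = x², du = 2x dx; rewrite as (1/2)∫ u^1·exp(2u) du.
Now integrate by parts 1 time.

(2*x**2 - 1)*exp(2*x**2)/8 + C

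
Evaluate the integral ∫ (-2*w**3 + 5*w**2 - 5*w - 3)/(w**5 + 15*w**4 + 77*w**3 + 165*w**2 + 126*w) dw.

-log(w)/42 - 43*log(w + 2)/10 + 125*log(w + 3)/48 + 963*log(w + 7)/560 - 37/(4*w + 12) + C

Factor the denominator: w*(w + 2)*(w + 3)**2*(w + 7).
Partial-fraction decomposition: 963/(560*(w + 7)) + 125/(48*(w + 3)) + 37/(4*(w + 3)**2) - 43/(10*(w + 2)) - 1/(42*w).
Integrate each term; A/(w−a) gives A·log|w−a|; A/(w−a)² gives −A/(w−a).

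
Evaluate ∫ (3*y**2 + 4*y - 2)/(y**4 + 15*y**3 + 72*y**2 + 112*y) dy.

-log(y)/56 + 15*log(y + 4)/8 - 13*log(y + 7)/7 + 5/(2*y + 8) + C

Factor the denominator: y*(y + 4)**2*(y + 7).
Partial-fraction decomposition: -13/(7*(y + 7)) + 15/(8*(y + 4)) - 5/(2*(y + 4)**2) - 1/(56*y).
Integrate each term; A/(y−a) gives A·log|y−a|; A/(y−a)² gives −A/(y−a).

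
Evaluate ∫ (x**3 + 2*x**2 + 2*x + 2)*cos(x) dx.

x**3*sin(x) + 2*x**2*sin(x) + 3*x**2*cos(x) - 4*x*sin(x) + 4*x*cos(x) - 2*sin(x) - 4*cos(x) + C

Use integration by parts with u = x**3 + 2*x**2 + 2*x + 2, dv = cos(x) dx, so v = sin(x).
Apply parts 3 times (tabular method): alternate signs, differentiate u down to 0, integrate dv up.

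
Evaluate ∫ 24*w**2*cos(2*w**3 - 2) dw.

Let u = 2*w**3 - 2, so du = (6*w**2) dw.
Rewriting, the integral becomes 4·∫ cos(u) du = 4·sin(u).
Substituting back, u = 2*w**3 - 2.

4*sin(2*w**3 - 2) + C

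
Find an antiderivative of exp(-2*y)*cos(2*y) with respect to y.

Let I denote the integral. Integrate by parts with u = cos(2*y), dv = exp(-2*y) dy, so v = -exp(-2*y)/2: I = -exp(-2*y)*cos(2*y)/2 − ∫ exp(-2*y)*sin(2*y) dy.
Apply parts again with u = sin(2*y), dv = exp(-2*y) dy: ∫ exp(-2*y)*sin(2*y) dy = -exp(-2*y)*sin(2*y)/2 + I. Substituting back brings back I: I = exp(-2*y)*sin(2*y)/2 - exp(-2*y)*cos(2*y)/2 − I.
Solving for I: (1 + 1)·I equals the remaining terms, so I = (1/2)·(exp(-2*y)*sin(2*y)/2 - exp(-2*y)*cos(2*y)/2).

exp(-2*y)*sin(2*y)/4 - exp(-2*y)*cos(2*y)/4 + C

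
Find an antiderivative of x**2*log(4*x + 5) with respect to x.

Use integration by parts with u = log(4*x + 5), dv = x**2 dx.
Then du = 4/(4*x + 5) dx and v = x**3/3.

x**3*log(4*x + 5)/3 - x**3/9 + 5*x**2/24 - 25*x/48 + 125*log(4*x + 5)/192 + C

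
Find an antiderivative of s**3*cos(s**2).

Let u = s², du = 2s ds; rewrite as (1/2)∫ u^1·cos(1u) du.
Now integrate by parts 1 time.

s**2*sin(s**2)/2 + cos(s**2)/2 + C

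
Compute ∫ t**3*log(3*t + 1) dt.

t**4*log(3*t + 1)/4 - t**4/16 + t**3/36 - t**2/72 + t/108 - log(3*t + 1)/324 + C

Use integration by parts with u = log(3*t + 1), dv = t**3 dt.
Then du = 3/(3*t + 1) dt and v = t**4/4.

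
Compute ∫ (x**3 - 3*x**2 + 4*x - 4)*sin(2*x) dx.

Use integration by parts with u = x**3 - 3*x**2 + 4*x - 4, dv = sin(2*x) dx, so v = -cos(2*x)/2.
Apply parts 3 times (tabular method): alternate signs, differentiate u down to 0, integrate dv up.

-x**3*cos(2*x)/2 + 3*x**2*sin(2*x)/4 + 3*x**2*cos(2*x)/2 - 3*x*sin(2*x)/2 - 5*x*cos(2*x)/4 + 5*sin(2*x)/8 + 5*cos(2*x)/4 + C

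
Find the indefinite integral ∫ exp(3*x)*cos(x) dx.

Let I denote the integral. Integrate by parts with u = cos(x), dv = exp(3*x) dx, so v = exp(3*x)/3: I = exp(3*x)*cos(x)/3 + (1/3)·∫ exp(3*x)*sin(x) dx.
Apply parts again with u = sin(x), dv = exp(3*x) dx: ∫ exp(3*x)*sin(x) dx = exp(3*x)*sin(x)/3 − (1/3)·I. Substituting back brings back I: I = exp(3*x)*sin(x)/9 + exp(3*x)*cos(x)/3 − (1/9)·I.
Solving for I: (1 + 1/9)·I equals the remaining terms, so I = (9/10)·(exp(3*x)*sin(x)/9 + exp(3*x)*cos(x)/3).

exp(3*x)*sin(x)/10 + 3*exp(3*x)*cos(x)/10 + C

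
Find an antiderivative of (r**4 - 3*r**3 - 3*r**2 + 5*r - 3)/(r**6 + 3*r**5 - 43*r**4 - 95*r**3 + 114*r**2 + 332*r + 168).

Factor the denominator: (r - 6)*(r - 2)*(r + 1)**2*(r + 2)*(r + 7).
Partial-fraction decomposition: -649/(4212*(r + 7)) + 3/(32*(r + 2)) + 17/(756*(r + 1)) - 1/(18*(r + 1)**2) + 13/(1296*(r - 2)) + 81/(2912*(r - 6)).
Integrate each term; A/(r−a) gives A·log|r−a|; A/(r−a)² gives −A/(r−a).

81*log(r - 6)/2912 + 13*log(r - 2)/1296 + 17*log(r + 1)/756 + 3*log(r + 2)/32 - 649*log(r + 7)/4212 + 1/(18*r + 18) + C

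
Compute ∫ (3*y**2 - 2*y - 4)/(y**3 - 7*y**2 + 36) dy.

23*log(y - 6)/6 - 17*log(y - 3)/15 + 3*log(y + 2)/10 + C

Factor the denominator: (y - 6)*(y - 3)*(y + 2).
Partial-fraction decomposition: 3/(10*(y + 2)) - 17/(15*(y - 3)) + 23/(6*(y - 6)).
Integrate each term: A/(y−a) contributes A·log|y−a|.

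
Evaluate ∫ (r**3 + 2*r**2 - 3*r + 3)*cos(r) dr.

Use integration by parts with u = r**3 + 2*r**2 - 3*r + 3, dv = cos(r) dr, so v = sin(r).
Apply parts 3 times (tabular method): alternate signs, differentiate u down to 0, integrate dv up.

r**3*sin(r) + 2*r**2*sin(r) + 3*r**2*cos(r) - 9*r*sin(r) + 4*r*cos(r) - sin(r) - 9*cos(r) + C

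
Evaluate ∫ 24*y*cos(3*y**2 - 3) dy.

Let u = 3*y**2 - 3, so du = (6*y) dy.
Rewriting, the integral becomes 4·∫ cos(u) du = 4·sin(u).
Substituting back, u = 3*y**2 - 3.

4*sin(3*y**2 - 3) + C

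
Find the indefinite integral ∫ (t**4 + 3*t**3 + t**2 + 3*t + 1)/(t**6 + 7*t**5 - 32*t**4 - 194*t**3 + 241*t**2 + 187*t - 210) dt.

347*log(t - 5)/4224 - 747*log(t - 1)/25088 + log(t + 1)/240 + 667*log(t + 6)/2695 - 467*log(t + 7)/1536 + 9/(448*t - 448) + C

Factor the denominator: (t - 5)*(t - 1)**2*(t + 1)*(t + 6)*(t + 7).
Partial-fraction decomposition: -467/(1536*(t + 7)) + 667/(2695*(t + 6)) + 1/(240*(t + 1)) - 747/(25088*(t - 1)) - 9/(448*(t - 1)**2) + 347/(4224*(t - 5)).
Integrate each term; A/(t−a) gives A·log|t−a|; A/(t−a)² gives −A/(t−a).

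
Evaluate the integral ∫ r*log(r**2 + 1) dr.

r**2*log(r**2 + 1)/2 - r**2/2 + log(r**2 + 1)/2 + C

Let u = r**2 + 1, so du = (2*r) dr.
The integral becomes (1/2)·∫ log(u) du; integrate by parts with u′=log(u), dv′=du.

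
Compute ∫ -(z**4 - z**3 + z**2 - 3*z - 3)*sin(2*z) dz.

z**4*cos(2*z)/2 - z**3*sin(2*z) - z**3*cos(2*z)/2 + 3*z**2*sin(2*z)/4 - z**2*cos(2*z) + z*sin(2*z) - 3*z*cos(2*z)/4 + 3*sin(2*z)/8 - cos(2*z) + C

Use integration by parts with u = z**4 - z**3 + z**2 - 3*z - 3, dv = -sin(2*z) dz, so v = cos(2*z)/2.
Apply parts 4 times (tabular method): alternate signs, differentiate u down to 0, integrate dv up.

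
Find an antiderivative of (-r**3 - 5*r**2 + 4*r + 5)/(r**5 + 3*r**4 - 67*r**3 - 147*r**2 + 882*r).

5*log(r)/882 - 555*log(r - 7)/5096 + 11*log(r - 3)/216 - 17*log(r + 6)/702 + 15*log(r + 7)/196 + C

Factor the denominator: r*(r - 7)*(r - 3)*(r + 6)*(r + 7).
Partial-fraction decomposition: 15/(196*(r + 7)) - 17/(702*(r + 6)) + 11/(216*(r - 3)) - 555/(5096*(r - 7)) + 5/(882*r).
Integrate each term: A/(r−a) contributes A·log|r−a|.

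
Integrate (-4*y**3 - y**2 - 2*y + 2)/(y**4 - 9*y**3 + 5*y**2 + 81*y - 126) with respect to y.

Factor the denominator: (y - 7)*(y - 3)*(y - 2)*(y + 3).
Partial-fraction decomposition: -107/(300*(y + 3)) - 38/(25*(y - 2)) + 121/(24*(y - 3)) - 1433/(200*(y - 7)).
Integrate each term: A/(y−a) contributes A·log|y−a|.

-1433*log(y - 7)/200 + 121*log(y - 3)/24 - 38*log(y - 2)/25 - 107*log(y + 3)/300 + C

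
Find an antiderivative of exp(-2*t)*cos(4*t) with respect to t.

exp(-2*t)*sin(4*t)/5 - exp(-2*t)*cos(4*t)/10 + C

Let I denote the integral. Integrate by parts with u = cos(4*t), dv = exp(-2*t) dt, so v = -exp(-2*t)/2: I = -exp(-2*t)*cos(4*t)/2 − 2·∫ exp(-2*t)*sin(4*t) dt.
Apply parts again with u = sin(4*t), dv = exp(-2*t) dt: ∫ exp(-2*t)*sin(4*t) dt = -exp(-2*t)*sin(4*t)/2 + 2·I. Substituting back brings back I: I = exp(-2*t)*sin(4*t) - exp(-2*t)*cos(4*t)/2 − 4·I.
Solving for I: (1 + 4)·I equals the remaining terms, so I = (1/5)·(exp(-2*t)*sin(4*t) - exp(-2*t)*cos(4*t)/2).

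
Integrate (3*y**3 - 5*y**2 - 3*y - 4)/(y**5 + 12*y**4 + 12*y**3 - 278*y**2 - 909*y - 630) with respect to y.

Factor the denominator: (y - 5)*(y + 1)*(y + 3)*(y + 6)*(y + 7).
Partial-fraction decomposition: -419/(96*(y + 7)) + 74/(15*(y + 6)) - 121/(192*(y + 3)) + 1/(40*(y + 1)) + 7/(192*(y - 5)).
Integrate each term: A/(y−a) contributes A·log|y−a|.

7*log(y - 5)/192 + log(y + 1)/40 - 121*log(y + 3)/192 + 74*log(y + 6)/15 - 419*log(y + 7)/96 + C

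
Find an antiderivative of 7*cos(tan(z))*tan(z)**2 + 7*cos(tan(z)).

Let u = tan(z), so du = (tan(z)**2 + 1) dz.
Rewriting, the integral becomes 7·∫ cos(u) du = 7·sin(u).
Substituting back, u = tan(z).

7*sin(tan(z)) + C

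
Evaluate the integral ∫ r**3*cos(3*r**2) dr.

r**2*sin(3*r**2)/6 + cos(3*r**2)/18 + C

Let u = r², du = 2r dr; rewrite as (1/2)∫ u^1·cos(3u) du.
Now integrate by parts 1 time.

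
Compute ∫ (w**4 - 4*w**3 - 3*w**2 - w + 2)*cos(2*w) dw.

w**4*sin(2*w)/2 - 2*w**3*sin(2*w) + w**3*cos(2*w) - 3*w**2*sin(2*w) - 3*w**2*cos(2*w) + 5*w*sin(2*w)/2 - 3*w*cos(2*w) + 5*sin(2*w)/2 + 5*cos(2*w)/4 + C

Use integration by parts with u = w**4 - 4*w**3 - 3*w**2 - w + 2, dv = cos(2*w) dw, so v = sin(2*w)/2.
Apply parts 4 times (tabular method): alternate signs, differentiate u down to 0, integrate dv up.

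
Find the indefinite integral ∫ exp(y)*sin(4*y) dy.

exp(y)*sin(4*y)/17 - 4*exp(y)*cos(4*y)/17 + C

Let I denote the integral. Integrate by parts with u = sin(4*y), dv = exp(y) dy, so v = exp(y): I = exp(y)*sin(4*y) − 4·∫ exp(y)*cos(4*y) dy.
Apply parts again with u = cos(4*y), dv = exp(y) dy: ∫ exp(y)*cos(4*y) dy = exp(y)*cos(4*y) + 4·I. Substituting back brings back I: I = exp(y)*sin(4*y) - 4*exp(y)*cos(4*y) − 16·I.
Solving for I: (1 + 16)·I equals the remaining terms, so I = (1/17)·(exp(y)*sin(4*y) - 4*exp(y)*cos(4*y)).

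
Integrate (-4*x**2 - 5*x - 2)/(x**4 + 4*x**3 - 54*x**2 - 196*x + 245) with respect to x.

Factor the denominator: (x - 7)*(x - 1)*(x + 5)*(x + 7).
Partial-fraction decomposition: 163/(224*(x + 7)) - 77/(144*(x + 5)) + 11/(288*(x - 1)) - 233/(1008*(x - 7)).
Integrate each term: A/(x−a) contributes A·log|x−a|.

-233*log(x - 7)/1008 + 11*log(x - 1)/288 - 77*log(x + 5)/144 + 163*log(x + 7)/224 + C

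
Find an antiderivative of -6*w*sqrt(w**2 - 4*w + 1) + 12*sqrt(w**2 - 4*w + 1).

-2*(w**2 - 4*w + 1)**(3/2) + C

Let u = w**2 - 4*w + 1, so du = (2*w - 4) dw.
Rewriting, the integral becomes -3·∫ √u du = -3·(2/3)u^(3/2).
Substituting back, u = w**2 - 4*w + 1.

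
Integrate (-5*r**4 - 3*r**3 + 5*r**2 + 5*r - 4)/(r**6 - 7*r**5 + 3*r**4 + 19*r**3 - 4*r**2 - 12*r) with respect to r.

Factor the denominator: r*(r - 6)*(r - 2)*(r - 1)*(r + 1)**2.
Partial-fraction decomposition: -41/(294*(r + 1)) - 1/(7*(r + 1)**2) - 1/(10*(r - 1)) + 13/(12*(r - 2)) - 3461/(2940*(r - 6)) + 1/(3*r).
Integrate each term; A/(r−a) gives A·log|r−a|; A/(r−a)² gives −A/(r−a).

log(r)/3 - 3461*log(r - 6)/2940 + 13*log(r - 2)/12 - log(r - 1)/10 - 41*log(r + 1)/294 + 1/(7*r + 7) + C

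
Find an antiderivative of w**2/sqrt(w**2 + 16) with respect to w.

Substitute w = 4·tan(θ), so dw = 4·sec(θ)^2 dθ and the radical becomes sqrt(w**2 + 16) = 4·sec(θ) by the Pythagorean identity.
Integrate the resulting trig expression in θ, then back-substitute tan(θ) = w/4, sec(θ) = sqrt(w**2 + 16)/4 (absorbing any constant into C).

w*sqrt(w**2 + 16)/2 - 8*log(w + sqrt(w**2 + 16)) + C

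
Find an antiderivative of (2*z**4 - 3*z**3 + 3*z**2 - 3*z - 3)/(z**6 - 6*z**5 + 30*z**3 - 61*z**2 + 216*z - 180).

233*log(z - 5)/464 - 4*log(z - 3)/13 - log(z - 1)/40 - 23*log(z + 3)/208 - 111*log(z**2 + 4)/3770 + 199*atan(z/2)/3770 + C

Factor the denominator: (z - 5)*(z - 3)*(z - 1)*(z + 3)*(z**2 + 4).
Partial-fraction decomposition: -(111*z - 199)/(1885*(z**2 + 4)) - 23/(208*(z + 3)) - 1/(40*(z - 1)) - 4/(13*(z - 3)) + 233/(464*(z - 5)).
Integrate each term; A/(z−a) gives A·log|z−a|; the (Bz+D)/(z²+p²) term gives a log and an atan.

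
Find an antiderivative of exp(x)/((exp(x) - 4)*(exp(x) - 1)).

log(exp(x) - 4)/3 - log(exp(x) - 1)/3 + C

Let u = e^x, du = e^x dx.
The integral becomes ∫ du/((u-1)(u-4)); decompose into partial fractions.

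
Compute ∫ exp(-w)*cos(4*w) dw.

Let I denote the integral. Integrate by parts with u = cos(4*w), dv = exp(-w) dw, so v = -exp(-w): I = -exp(-w)*cos(4*w) − 4·∫ exp(-w)*sin(4*w) dw.
Apply parts again with u = sin(4*w), dv = exp(-w) dw: ∫ exp(-w)*sin(4*w) dw = -exp(-w)*sin(4*w) + 4·I. Substituting back brings back I: I = 4*exp(-w)*sin(4*w) - exp(-w)*cos(4*w) − 16·I.
Solving for I: (1 + 16)·I equals the remaining terms, so I = (1/17)·(4*exp(-w)*sin(4*w) - exp(-w)*cos(4*w)).

4*exp(-w)*sin(4*w)/17 - exp(-w)*cos(4*w)/17 + C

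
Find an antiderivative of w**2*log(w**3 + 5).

Let u = w**3 + 5, so du = (3*w**2) dw.
The integral becomes (1/3)·∫ log(u) du; integrate by parts with u′=log(u), dv′=du.

w**3*log(w**3 + 5)/3 - w**3/3 + 5*log(w**3 + 5)/3 + C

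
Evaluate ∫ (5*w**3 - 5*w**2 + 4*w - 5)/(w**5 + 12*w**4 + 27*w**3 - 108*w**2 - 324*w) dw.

5*log(w)/324 + 97*log(w - 3)/1458 - 197*log(w + 3)/162 + 3307*log(w + 6)/2916 - 1289/(162*w + 972) + C

Factor the denominator: w*(w - 3)*(w + 3)*(w + 6)**2.
Partial-fraction decomposition: 3307/(2916*(w + 6)) + 1289/(162*(w + 6)**2) - 197/(162*(w + 3)) + 97/(1458*(w - 3)) + 5/(324*w).
Integrate each term; A/(w−a) gives A·log|w−a|; A/(w−a)² gives −A/(w−a).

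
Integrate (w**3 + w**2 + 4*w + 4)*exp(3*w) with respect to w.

(3*w**3 + 12*w + 8)*exp(3*w)/9 + C

Use integration by parts with u = w**3 + w**2 + 4*w + 4, dv = exp(3*w) dw, so v = exp(3*w)/3.
Apply parts 3 times (tabular method): alternate signs, differentiate u down to 0, integrate dv up.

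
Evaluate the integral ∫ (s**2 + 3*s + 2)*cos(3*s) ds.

Use integration by parts with u = s**2 + 3*s + 2, dv = cos(3*s) ds, so v = sin(3*s)/3.
Apply parts 2 times (tabular method): alternate signs, differentiate u down to 0, integrate dv up.

s**2*sin(3*s)/3 + s*sin(3*s) + 2*s*cos(3*s)/9 + 16*sin(3*s)/27 + cos(3*s)/3 + C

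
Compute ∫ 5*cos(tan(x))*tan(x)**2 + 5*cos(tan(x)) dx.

5*sin(tan(x)) + C

Let u = tan(x), so du = (tan(x)**2 + 1) dx.
Rewriting, the integral becomes 5·∫ cos(u) du = 5·sin(u).
Substituting back, u = tan(x).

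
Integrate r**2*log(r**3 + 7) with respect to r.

Let u = r**3 + 7, so du = (3*r**2) dr.
The integral becomes (1/3)·∫ log(u) du; integrate by parts with u′=log(u), dv′=du.

r**3*log(r**3 + 7)/3 - r**3/3 + 7*log(r**3 + 7)/3 + C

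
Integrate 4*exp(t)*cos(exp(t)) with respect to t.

Let u = exp(t), so du = (exp(t)) dt.
Rewriting, the integral becomes 4·∫ cos(u) du = 4·sin(u).
Substituting back, u = exp(t).

4*sin(exp(t)) + C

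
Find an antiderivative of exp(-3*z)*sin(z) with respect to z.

-3*exp(-3*z)*sin(z)/10 - exp(-3*z)*cos(z)/10 + C

Let I denote the integral. Integrate by parts with u = sin(z), dv = exp(-3*z) dz, so v = -exp(-3*z)/3: I = -exp(-3*z)*sin(z)/3 + (1/3)·∫ exp(-3*z)*cos(z) dz.
Apply parts again with u = cos(z), dv = exp(-3*z) dz: ∫ exp(-3*z)*cos(z) dz = -exp(-3*z)*cos(z)/3 − (1/3)·I. Substituting back brings back I: I = -exp(-3*z)*sin(z)/3 - exp(-3*z)*cos(z)/9 − (1/9)·I.
Solving for I: (1 + 1/9)·I equals the remaining terms, so I = (9/10)·(-exp(-3*z)*sin(z)/3 - exp(-3*z)*cos(z)/9).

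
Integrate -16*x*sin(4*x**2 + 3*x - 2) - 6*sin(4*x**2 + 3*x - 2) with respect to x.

2*cos(4*x**2 + 3*x - 2) + C

Let u = 4*x**2 + 3*x - 2, so du = (8*x + 3) dx.
Rewriting, the integral becomes -2·∫ sin(u) du = -2·-cos(u).
Substituting back, u = 4*x**2 + 3*x - 2.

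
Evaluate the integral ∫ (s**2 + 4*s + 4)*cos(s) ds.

Use integration by parts with u = s**2 + 4*s + 4, dv = cos(s) ds, so v = sin(s).
Apply parts 2 times (tabular method): alternate signs, differentiate u down to 0, integrate dv up.

s**2*sin(s) + 4*s*sin(s) + 2*s*cos(s) + 2*sin(s) + 4*cos(s) + C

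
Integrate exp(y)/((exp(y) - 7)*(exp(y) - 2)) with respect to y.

log(exp(y) - 7)/5 - log(exp(y) - 2)/5 + C

Let u = e^y, du = e^y dy.
The integral becomes ∫ du/((u-2)(u-7)); decompose into partial fractions.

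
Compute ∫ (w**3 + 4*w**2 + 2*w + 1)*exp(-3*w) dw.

Use integration by parts with u = w**3 + 4*w**2 + 2*w + 1, dv = exp(-3*w) dw, so v = -exp(-3*w)/3.
Apply parts 3 times (tabular method): alternate signs, differentiate u down to 0, integrate dv up.

(-9*w**3 - 45*w**2 - 48*w - 25)*exp(-3*w)/27 + C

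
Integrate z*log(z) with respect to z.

z**2*log(z)/2 - z**2/4 + C

Use integration by parts with u = log(z), dv = z dz.
Then du = 1/z dz and v = z**2/2.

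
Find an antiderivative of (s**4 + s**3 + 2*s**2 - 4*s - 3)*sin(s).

Use integration by parts with u = s**4 + s**3 + 2*s**2 - 4*s - 3, dv = sin(s) ds, so v = -cos(s).
Apply parts 4 times (tabular method): alternate signs, differentiate u down to 0, integrate dv up.

-s**4*cos(s) + 4*s**3*sin(s) - s**3*cos(s) + 3*s**2*sin(s) + 10*s**2*cos(s) - 20*s*sin(s) + 10*s*cos(s) - 10*sin(s) - 17*cos(s) + C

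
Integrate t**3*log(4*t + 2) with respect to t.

Use integration by parts with u = log(4*t + 2), dv = t**3 dt.
Then du = 4/(4*t + 2) dt and v = t**4/4.

t**4*log(4*t + 2)/4 - t**4/16 + t**3/24 - t**2/32 + t/32 - log(2*t + 1)/64 + C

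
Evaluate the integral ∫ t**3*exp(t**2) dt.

Let u = t², du = 2t dt; rewrite as (1/2)∫ u^1·exp(1u) du.
Now integrate by parts 1 time.

(t**2 - 1)*exp(t**2)/2 + C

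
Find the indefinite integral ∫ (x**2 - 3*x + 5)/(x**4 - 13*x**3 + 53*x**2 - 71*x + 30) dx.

23*log(x - 6)/25 - 15*log(x - 5)/16 + 7*log(x - 1)/400 - 3/(20*x - 20) + C

Factor the denominator: (x - 6)*(x - 5)*(x - 1)**2.
Partial-fraction decomposition: 7/(400*(x - 1)) + 3/(20*(x - 1)**2) - 15/(16*(x - 5)) + 23/(25*(x - 6)).
Integrate each term; A/(x−a) gives A·log|x−a|; A/(x−a)² gives −A/(x−a).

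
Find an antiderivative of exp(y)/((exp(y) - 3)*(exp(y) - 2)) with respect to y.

Let u = e^y, du = e^y dy.
The integral becomes ∫ du/((u-2)(u-3)); decompose into partial fractions.

log(exp(y) - 3) - log(exp(y) - 2) + C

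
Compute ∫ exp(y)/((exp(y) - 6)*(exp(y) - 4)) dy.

log(exp(y) - 6)/2 - log(exp(y) - 4)/2 + C

Let u = e^y, du = e^y dy.
The integral becomes ∫ du/((u-6)(u-4)); decompose into partial fractions.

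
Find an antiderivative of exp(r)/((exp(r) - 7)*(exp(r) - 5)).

Let u = e^r, du = e^r dr.
The integral becomes ∫ du/((u-7)(u-5)); decompose into partial fractions.

log(exp(r) - 7)/2 - log(exp(r) - 5)/2 + C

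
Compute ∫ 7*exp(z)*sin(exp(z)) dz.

Let u = exp(z), so du = (exp(z)) dz.
Rewriting, the integral becomes 7·∫ sin(u) du = 7·-cos(u).
Substituting back, u = exp(z).

-7*cos(exp(z)) + C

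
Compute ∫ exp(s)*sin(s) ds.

Let I denote the integral. Integrate by parts with u = sin(s), dv = exp(s) ds, so v = exp(s): I = exp(s)*sin(s) − ∫ exp(s)*cos(s) ds.
Apply parts again with u = cos(s), dv = exp(s) ds: ∫ exp(s)*cos(s) ds = exp(s)*cos(s) + I. Substituting back brings back I: I = exp(s)*sin(s) - exp(s)*cos(s) − I.
Solving for I: (1 + 1)·I equals the remaining terms, so I = (1/2)·(exp(s)*sin(s) - exp(s)*cos(s)).

exp(s)*sin(s)/2 - exp(s)*cos(s)/2 + C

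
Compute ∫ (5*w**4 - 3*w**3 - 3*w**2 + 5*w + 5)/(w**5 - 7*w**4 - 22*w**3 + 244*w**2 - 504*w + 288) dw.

5759*log(w - 6)/480 - 71*log(w - 4)/8 + 59*log(w - 2)/64 - 3*log(w - 1)/35 + 1399*log(w + 6)/1344 + C

Factor the denominator: (w - 6)*(w - 4)*(w - 2)*(w - 1)*(w + 6).
Partial-fraction decomposition: 1399/(1344*(w + 6)) - 3/(35*(w - 1)) + 59/(64*(w - 2)) - 71/(8*(w - 4)) + 5759/(480*(w - 6)).
Integrate each term: A/(w−a) contributes A·log|w−a|.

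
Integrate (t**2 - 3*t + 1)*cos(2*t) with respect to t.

Use integration by parts with u = t**2 - 3*t + 1, dv = cos(2*t) dt, so v = sin(2*t)/2.
Apply parts 2 times (tabular method): alternate signs, differentiate u down to 0, integrate dv up.

t**2*sin(2*t)/2 - 3*t*sin(2*t)/2 + t*cos(2*t)/2 + sin(2*t)/4 - 3*cos(2*t)/4 + C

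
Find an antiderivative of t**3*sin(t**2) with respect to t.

Let u = t², du = 2t dt; rewrite as (1/2)∫ u^1·sin(1u) du.
Now integrate by parts 1 time.

-t**2*cos(t**2)/2 + sin(t**2)/2 + C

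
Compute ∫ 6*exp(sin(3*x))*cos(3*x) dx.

2*exp(sin(3*x)) + C

Let u = sin(3*x), so du = (3*cos(3*x)) dx.
Rewriting, the integral becomes 2·∫ e^u du = 2·e^u.
Substituting back, u = sin(3*x).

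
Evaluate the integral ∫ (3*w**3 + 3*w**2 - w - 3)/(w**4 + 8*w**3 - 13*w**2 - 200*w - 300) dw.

221*log(w - 5)/385 + 13*log(w + 2)/84 - 149*log(w + 5)/15 + 537*log(w + 6)/44 + C

Factor the denominator: (w - 5)*(w + 2)*(w + 5)*(w + 6).
Partial-fraction decomposition: 537/(44*(w + 6)) - 149/(15*(w + 5)) + 13/(84*(w + 2)) + 221/(385*(w - 5)).
Integrate each term: A/(w−a) contributes A·log|w−a|.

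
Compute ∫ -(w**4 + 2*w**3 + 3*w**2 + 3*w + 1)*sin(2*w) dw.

Use integration by parts with u = w**4 + 2*w**3 + 3*w**2 + 3*w + 1, dv = -sin(2*w) dw, so v = cos(2*w)/2.
Apply parts 4 times (tabular method): alternate signs, differentiate u down to 0, integrate dv up.

w**4*cos(2*w)/2 - w**3*sin(2*w) + w**3*cos(2*w) - 3*w**2*sin(2*w)/2 + cos(2*w)/2 + C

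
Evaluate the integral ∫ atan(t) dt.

Use integration by parts with u = arctan(t), dv = dt.
Then du = 1/(t**2 + 1) dt.

t*atan(t) - log(t**2 + 1)/2 + C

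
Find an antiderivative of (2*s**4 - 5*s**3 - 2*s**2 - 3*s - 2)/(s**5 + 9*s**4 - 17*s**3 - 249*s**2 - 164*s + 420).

Factor the denominator: (s - 5)*(s - 1)*(s + 2)*(s + 6)*(s + 7).
Partial-fraction decomposition: 1073/(80*(s + 7)) - 904/(77*(s + 6)) + 17/(105*(s + 2)) + 5/(336*(s - 1)) + 93/(616*(s - 5)).
Integrate each term: A/(s−a) contributes A·log|s−a|.

93*log(s - 5)/616 + 5*log(s - 1)/336 + 17*log(s + 2)/105 - 904*log(s + 6)/77 + 1073*log(s + 7)/80 + C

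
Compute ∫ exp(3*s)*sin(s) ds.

3*exp(3*s)*sin(s)/10 - exp(3*s)*cos(s)/10 + C

Let I denote the integral. Integrate by parts with u = sin(s), dv = exp(3*s) ds, so v = exp(3*s)/3: I = exp(3*s)*sin(s)/3 − (1/3)·∫ exp(3*s)*cos(s) ds.
Apply parts again with u = cos(s), dv = exp(3*s) ds: ∫ exp(3*s)*cos(s) ds = exp(3*s)*cos(s)/3 + (1/3)·I. Substituting back brings back I: I = exp(3*s)*sin(s)/3 - exp(3*s)*cos(s)/9 − (1/9)·I.
Solving for I: (1 + 1/9)·I equals the remaining terms, so I = (9/10)·(exp(3*s)*sin(s)/3 - exp(3*s)*cos(s)/9).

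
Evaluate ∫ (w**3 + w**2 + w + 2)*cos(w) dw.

w**3*sin(w) + w**2*sin(w) + 3*w**2*cos(w) - 5*w*sin(w) + 2*w*cos(w) - 5*cos(w) + C

Use integration by parts with u = w**3 + w**2 + w + 2, dv = cos(w) dw, so v = sin(w).
Apply parts 3 times (tabular method): alternate signs, differentiate u down to 0, integrate dv up.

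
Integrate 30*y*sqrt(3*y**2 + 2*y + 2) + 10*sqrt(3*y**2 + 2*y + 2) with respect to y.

Let u = 3*y**2 + 2*y + 2, so du = (6*y + 2) dy.
Rewriting, the integral becomes 5·∫ √u du = 5·(2/3)u^(3/2).
Substituting back, u = 3*y**2 + 2*y + 2.

10*(3*y**2 + 2*y + 2)**(3/2)/3 + C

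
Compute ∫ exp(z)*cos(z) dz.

Let I denote the integral. Integrate by parts with u = cos(z), dv = exp(z) dz, so v = exp(z): I = exp(z)*cos(z) + ∫ exp(z)*sin(z) dz.
Apply parts again with u = sin(z), dv = exp(z) dz: ∫ exp(z)*sin(z) dz = exp(z)*sin(z) − I. Substituting back brings back I: I = exp(z)*sin(z) + exp(z)*cos(z) − I.
Solving for I: (1 + 1)·I equals the remaining terms, so I = (1/2)·(exp(z)*sin(z) + exp(z)*cos(z)).

exp(z)*sin(z)/2 + exp(z)*cos(z)/2 + C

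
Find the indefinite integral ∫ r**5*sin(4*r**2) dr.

-r**4*cos(4*r**2)/8 + r**2*sin(4*r**2)/16 + cos(4*r**2)/64 + C

Let u = r², du = 2r dr; rewrite as (1/2)∫ u^2·sin(4u) du.
Now integrate by parts 2 times.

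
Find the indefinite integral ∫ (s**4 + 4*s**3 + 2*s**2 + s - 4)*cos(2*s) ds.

s**4*sin(2*s)/2 + 2*s**3*sin(2*s) + s**3*cos(2*s) - s**2*sin(2*s)/2 + 3*s**2*cos(2*s) - 5*s*sin(2*s)/2 - s*cos(2*s)/2 - 7*sin(2*s)/4 - 5*cos(2*s)/4 + C

Use integration by parts with u = s**4 + 4*s**3 + 2*s**2 + s - 4, dv = cos(2*s) ds, so v = sin(2*s)/2.
Apply parts 4 times (tabular method): alternate signs, differentiate u down to 0, integrate dv up.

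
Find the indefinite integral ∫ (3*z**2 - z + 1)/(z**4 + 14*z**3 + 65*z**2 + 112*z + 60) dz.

log(z + 1)/4 - 5*log(z + 2)/4 + 27*log(z + 5)/4 - 23*log(z + 6)/4 + C

Factor the denominator: (z + 1)*(z + 2)*(z + 5)*(z + 6).
Partial-fraction decomposition: -23/(4*(z + 6)) + 27/(4*(z + 5)) - 5/(4*(z + 2)) + 1/(4*(z + 1)).
Integrate each term: A/(z−a) contributes A·log|z−a|.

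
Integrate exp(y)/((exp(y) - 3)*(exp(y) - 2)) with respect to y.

Let u = e^y, du = e^y dy.
The integral becomes ∫ du/((u-3)(u-2)); decompose into partial fractions.

log(exp(y) - 3) - log(exp(y) - 2) + C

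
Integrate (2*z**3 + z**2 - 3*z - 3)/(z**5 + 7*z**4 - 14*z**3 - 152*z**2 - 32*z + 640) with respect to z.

43*log(z - 4)/384 - 11*log(z - 2)/504 + 3791*log(z + 4)/1152 - 71*log(z + 5)/21 + 103/(48*z + 192) + C

Factor the denominator: (z - 4)*(z - 2)*(z + 4)**2*(z + 5).
Partial-fraction decomposition: -71/(21*(z + 5)) + 3791/(1152*(z + 4)) - 103/(48*(z + 4)**2) - 11/(504*(z - 2)) + 43/(384*(z - 4)).
Integrate each term; A/(z−a) gives A·log|z−a|; A/(z−a)² gives −A/(z−a).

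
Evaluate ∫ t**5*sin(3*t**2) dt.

Let u = t², du = 2t dt; rewrite as (1/2)∫ u^2·sin(3u) du.
Now integrate by parts 2 times.

-t**4*cos(3*t**2)/6 + t**2*sin(3*t**2)/9 + cos(3*t**2)/27 + C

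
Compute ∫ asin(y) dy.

y*asin(y) + sqrt(-y**2 + 1) + C

Use integration by parts with u = arcsin(y), dv = dy.
Then du = 1/sqrt(-y**2 + 1) dy.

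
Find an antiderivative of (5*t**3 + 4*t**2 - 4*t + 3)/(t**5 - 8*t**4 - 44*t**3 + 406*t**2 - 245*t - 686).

5507*log(t - 7)/78400 + 17*log(t - 2)/225 - log(t + 1)/192 - 62*log(t + 7)/441 - 943/(280*t - 1960) + C

Factor the denominator: (t - 7)**2*(t - 2)*(t + 1)*(t + 7).
Partial-fraction decomposition: -62/(441*(t + 7)) - 1/(192*(t + 1)) + 17/(225*(t - 2)) + 5507/(78400*(t - 7)) + 943/(280*(t - 7)**2).
Integrate each term; A/(t−a) gives A·log|t−a|; A/(t−a)² gives −A/(t−a).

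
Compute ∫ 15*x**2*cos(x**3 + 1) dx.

Let u = x**3 + 1, so du = (3*x**2) dx.
Rewriting, the integral becomes 5·∫ cos(u) du = 5·sin(u).
Substituting back, u = x**3 + 1.

5*sin(x**3 + 1) + C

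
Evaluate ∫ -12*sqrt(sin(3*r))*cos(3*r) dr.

Let u = sin(3*r), so du = (3*cos(3*r)) dr.
Rewriting, the integral becomes -4·∫ √u du = -4·(2/3)u^(3/2).
Substituting back, u = sin(3*r).

-8*sin(3*r)**(3/2)/3 + C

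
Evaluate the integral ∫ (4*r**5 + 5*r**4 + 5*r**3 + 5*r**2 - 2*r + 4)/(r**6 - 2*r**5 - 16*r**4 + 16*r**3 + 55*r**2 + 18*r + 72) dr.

Factor the denominator: (r - 4)*(r - 3)*(r + 2)*(r + 3)*(r**2 + 1).
Partial-fraction decomposition: -(7*r - 6)/(170*(r**2 + 1)) + 647/(420*(r + 3)) - 2/(5*(r + 2)) - 311/(60*(r - 3)) + 962/(119*(r - 4)).
Integrate each term; A/(r−a) gives A·log|r−a|; the (Br+D)/(r²+p²) term gives a log and an atan.

962*log(r - 4)/119 - 311*log(r - 3)/60 - 2*log(r + 2)/5 + 647*log(r + 3)/420 - 7*log(r**2 + 1)/340 + 3*atan(r)/85 + C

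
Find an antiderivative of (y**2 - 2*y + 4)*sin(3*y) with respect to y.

-y**2*cos(3*y)/3 + 2*y*sin(3*y)/9 + 2*y*cos(3*y)/3 - 2*sin(3*y)/9 - 34*cos(3*y)/27 + C

Use integration by parts with u = y**2 - 2*y + 4, dv = sin(3*y) dy, so v = -cos(3*y)/3.
Apply parts 2 times (tabular method): alternate signs, differentiate u down to 0, integrate dv up.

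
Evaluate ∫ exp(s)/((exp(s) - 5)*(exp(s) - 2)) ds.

log(exp(s) - 5)/3 - log(exp(s) - 2)/3 + C

Let u = e^s, du = e^s ds.
The integral becomes ∫ du/((u-2)(u-5)); decompose into partial fractions.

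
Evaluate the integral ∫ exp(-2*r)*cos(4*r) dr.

exp(-2*r)*sin(4*r)/5 - exp(-2*r)*cos(4*r)/10 + C

Let I denote the integral. Integrate by parts with u = cos(4*r), dv = exp(-2*r) dr, so v = -exp(-2*r)/2: I = -exp(-2*r)*cos(4*r)/2 − 2·∫ exp(-2*r)*sin(4*r) dr.
Apply parts again with u = sin(4*r), dv = exp(-2*r) dr: ∫ exp(-2*r)*sin(4*r) dr = -exp(-2*r)*sin(4*r)/2 + 2·I. Substituting back brings back I: I = exp(-2*r)*sin(4*r) - exp(-2*r)*cos(4*r)/2 − 4·I.
Solving for I: (1 + 4)·I equals the remaining terms, so I = (1/5)·(exp(-2*r)*sin(4*r) - exp(-2*r)*cos(4*r)/2).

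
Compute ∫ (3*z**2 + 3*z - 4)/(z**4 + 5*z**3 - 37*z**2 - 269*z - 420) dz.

Factor the denominator: (z - 7)*(z + 3)*(z + 4)*(z + 5).
Partial-fraction decomposition: -7/(3*(z + 5)) + 32/(11*(z + 4)) - 7/(10*(z + 3)) + 41/(330*(z - 7)).
Integrate each term: A/(z−a) contributes A·log|z−a|.

41*log(z - 7)/330 - 7*log(z + 3)/10 + 32*log(z + 4)/11 - 7*log(z + 5)/3 + C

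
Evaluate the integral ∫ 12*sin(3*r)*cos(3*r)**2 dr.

Let u = cos(3*r), so du = (-3*sin(3*r)) dr.
Rewriting, the integral becomes -4·∫ u^2 du = -4·u^3/3.
Substituting back, u = cos(3*r).

-4*cos(3*r)**3/3 + C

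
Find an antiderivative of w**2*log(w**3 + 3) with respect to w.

w**3*log(w**3 + 3)/3 - w**3/3 + log(w**3 + 3) + C

Let u = w**3 + 3, so du = (3*w**2) dw.
The integral becomes (1/3)·∫ log(u) du; integrate by parts with u′=log(u), dv′=du.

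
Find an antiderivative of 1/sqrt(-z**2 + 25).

asin(z/5) + C

Substitute z = 5·sin(θ), so dz = 5·cos(θ) dθ and the radical becomes sqrt(-z**2 + 25) = 5·cos(θ) by the Pythagorean identity.
Integrate the resulting trig expression in θ, then back-substitute θ = asin(z/5), sin(θ) = z/5, cos(θ) = sqrt(-z**2 + 25)/5 (absorbing any constant into C).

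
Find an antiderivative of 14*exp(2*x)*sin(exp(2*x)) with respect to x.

-7*cos(exp(2*x)) + C

Let u = exp(2*x), so du = (2*exp(2*x)) dx.
Rewriting, the integral becomes 7·∫ sin(u) du = 7·-cos(u).
Substituting back, u = exp(2*x).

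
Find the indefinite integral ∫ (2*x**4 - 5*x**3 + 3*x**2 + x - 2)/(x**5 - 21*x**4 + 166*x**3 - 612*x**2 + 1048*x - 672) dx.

3239*log(x - 7)/75 - 203*log(x - 6)/4 + 121*log(x - 4)/12 - 13*log(x - 2)/25 + 1/(10*x - 20) + C

Factor the denominator: (x - 7)*(x - 6)*(x - 4)*(x - 2)**2.
Partial-fraction decomposition: -13/(25*(x - 2)) - 1/(10*(x - 2)**2) + 121/(12*(x - 4)) - 203/(4*(x - 6)) + 3239/(75*(x - 7)).
Integrate each term; A/(x−a) gives A·log|x−a|; A/(x−a)² gives −A/(x−a).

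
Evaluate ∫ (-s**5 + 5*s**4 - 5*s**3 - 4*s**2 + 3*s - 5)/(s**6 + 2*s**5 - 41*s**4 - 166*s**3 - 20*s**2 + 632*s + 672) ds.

-6697*log(s - 7)/44550 + 7*log(s - 2)/2400 - 15241*log(s + 2)/2592 + 733*log(s + 3)/50 - 2543*log(s + 4)/264 - 125/(72*s + 144) + C

Factor the denominator: (s - 7)*(s - 2)*(s + 2)**2*(s + 3)*(s + 4).
Partial-fraction decomposition: -2543/(264*(s + 4)) + 733/(50*(s + 3)) - 15241/(2592*(s + 2)) + 125/(72*(s + 2)**2) + 7/(2400*(s - 2)) - 6697/(44550*(s - 7)).
Integrate each term; A/(s−a) gives A·log|s−a|; A/(s−a)² gives −A/(s−a).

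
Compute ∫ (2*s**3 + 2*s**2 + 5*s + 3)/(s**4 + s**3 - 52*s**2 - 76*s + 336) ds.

Factor the denominator: (s - 7)*(s - 2)*(s + 4)*(s + 6).
Partial-fraction decomposition: 387/(208*(s + 6)) - 113/(132*(s + 4)) - 37/(240*(s - 2)) + 822/(715*(s - 7)).
Integrate each term: A/(s−a) contributes A·log|s−a|.

822*log(s - 7)/715 - 37*log(s - 2)/240 - 113*log(s + 4)/132 + 387*log(s + 6)/208 + C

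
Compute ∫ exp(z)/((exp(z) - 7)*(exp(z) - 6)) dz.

log(exp(z) - 7) - log(exp(z) - 6) + C

Let u = e^z, du = e^z dz.
The integral becomes ∫ du/((u-7)(u-6)); decompose into partial fractions.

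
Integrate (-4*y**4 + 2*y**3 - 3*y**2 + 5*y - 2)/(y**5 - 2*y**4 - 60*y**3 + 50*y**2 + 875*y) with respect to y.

Factor the denominator: y*(y - 7)*(y - 5)*(y + 5)**2.
Partial-fraction decomposition: -2047/(1125*(y + 5)) + 713/(150*(y + 5)**2) + 1151/(500*(y - 5)) - 1129/(252*(y - 7)) - 2/(875*y).
Integrate each term; A/(y−a) gives A·log|y−a|; A/(y−a)² gives −A/(y−a).

-2*log(y)/875 - 1129*log(y - 7)/252 + 1151*log(y - 5)/500 - 2047*log(y + 5)/1125 - 713/(150*y + 750) + C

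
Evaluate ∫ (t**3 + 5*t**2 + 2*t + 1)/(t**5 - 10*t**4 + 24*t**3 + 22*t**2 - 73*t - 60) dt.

29*log(t - 5)/8 - 153*log(t - 4)/25 + 79*log(t - 3)/32 + 21*log(t + 1)/800 + 1/(40*t + 40) + C

Factor the denominator: (t - 5)*(t - 4)*(t - 3)*(t + 1)**2.
Partial-fraction decomposition: 21/(800*(t + 1)) - 1/(40*(t + 1)**2) + 79/(32*(t - 3)) - 153/(25*(t - 4)) + 29/(8*(t - 5)).
Integrate each term; A/(t−a) gives A·log|t−a|; A/(t−a)² gives −A/(t−a).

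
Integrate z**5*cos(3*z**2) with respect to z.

z**4*sin(3*z**2)/6 + z**2*cos(3*z**2)/9 - sin(3*z**2)/27 + C

Let u = z², du = 2z dz; rewrite as (1/2)∫ u^2·cos(3u) du.
Now integrate by parts 2 times.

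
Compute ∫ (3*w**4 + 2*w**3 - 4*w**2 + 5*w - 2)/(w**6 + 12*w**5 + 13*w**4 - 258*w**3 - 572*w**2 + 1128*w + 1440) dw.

Factor the denominator: (w - 4)*(w - 2)*(w + 1)*(w + 5)*(w + 6)**2.
Partial-fraction decomposition: 2351/(400*(w + 6)) + 41/(5*(w + 6)**2) - 107/(18*(w + 5)) - 1/(150*(w + 1)) - 1/(48*(w - 2)) + 17/(180*(w - 4)).
Integrate each term; A/(w−a) gives A·log|w−a|; A/(w−a)² gives −A/(w−a).

17*log(w - 4)/180 - log(w - 2)/48 - log(w + 1)/150 - 107*log(w + 5)/18 + 2351*log(w + 6)/400 - 41/(5*w + 30) + C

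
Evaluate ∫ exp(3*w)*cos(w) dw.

exp(3*w)*sin(w)/10 + 3*exp(3*w)*cos(w)/10 + C

Let I denote the integral. Integrate by parts with u = cos(w), dv = exp(3*w) dw, so v = exp(3*w)/3: I = exp(3*w)*cos(w)/3 + (1/3)·∫ exp(3*w)*sin(w) dw.
Apply parts again with u = sin(w), dv = exp(3*w) dw: ∫ exp(3*w)*sin(w) dw = exp(3*w)*sin(w)/3 − (1/3)·I. Substituting back brings back I: I = exp(3*w)*sin(w)/9 + exp(3*w)*cos(w)/3 − (1/9)·I.
Solving for I: (1 + 1/9)·I equals the remaining terms, so I = (9/10)·(exp(3*w)*sin(w)/9 + exp(3*w)*cos(w)/3).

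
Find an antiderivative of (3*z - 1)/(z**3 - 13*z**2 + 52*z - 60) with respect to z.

17*log(z - 6)/4 - 14*log(z - 5)/3 + 5*log(z - 2)/12 + C

Factor the denominator: (z - 6)*(z - 5)*(z - 2).
Partial-fraction decomposition: 5/(12*(z - 2)) - 14/(3*(z - 5)) + 17/(4*(z - 6)).
Integrate each term: A/(z−a) contributes A·log|z−a|.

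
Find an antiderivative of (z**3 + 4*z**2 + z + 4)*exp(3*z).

Use integration by parts with u = z**3 + 4*z**2 + z + 4, dv = exp(3*z) dz, so v = exp(3*z)/3.
Apply parts 3 times (tabular method): alternate signs, differentiate u down to 0, integrate dv up.

(3*z**3 + 9*z**2 - 3*z + 13)*exp(3*z)/9 + C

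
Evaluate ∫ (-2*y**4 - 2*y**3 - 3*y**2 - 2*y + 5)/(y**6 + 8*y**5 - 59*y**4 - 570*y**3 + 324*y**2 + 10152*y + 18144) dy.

Factor the denominator: (y - 6)**2*(y + 3)*(y + 4)*(y + 6)*(y + 7).
Partial-fraction decomposition: 1061/(507*(y + 7)) - 2251/(864*(y + 6)) + 419/(600*(y + 4)) - 31/(243*(y + 3)) - 1910089/(32853600*(y - 6)) - 3139/(14040*(y - 6)**2).
Integrate each term; A/(y−a) gives A·log|y−a|; A/(y−a)² gives −A/(y−a).

-1910089*log(y - 6)/32853600 - 31*log(y + 3)/243 + 419*log(y + 4)/600 - 2251*log(y + 6)/864 + 1061*log(y + 7)/507 + 3139/(14040*y - 84240) + C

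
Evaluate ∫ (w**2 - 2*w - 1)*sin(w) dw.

Use integration by parts with u = w**2 - 2*w - 1, dv = sin(w) dw, so v = -cos(w).
Apply parts 2 times (tabular method): alternate signs, differentiate u down to 0, integrate dv up.

-w**2*cos(w) + 2*w*sin(w) + 2*w*cos(w) - 2*sin(w) + 3*cos(w) + C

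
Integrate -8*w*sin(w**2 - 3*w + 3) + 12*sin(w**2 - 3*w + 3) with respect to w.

Let u = w**2 - 3*w + 3, so du = (2*w - 3) dw.
Rewriting, the integral becomes -4·∫ sin(u) du = -4·-cos(u).
Substituting back, u = w**2 - 3*w + 3.

4*cos(w**2 - 3*w + 3) + C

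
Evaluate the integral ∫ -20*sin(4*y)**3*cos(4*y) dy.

-5*sin(4*y)**4/4 + C

Let u = sin(4*y), so du = (4*cos(4*y)) dy.
Rewriting, the integral becomes -5·∫ u^3 du = -5·u^4/4.
Substituting back, u = sin(4*y).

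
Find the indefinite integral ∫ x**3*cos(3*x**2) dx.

Let u = x², du = 2x dx; rewrite as (1/2)∫ u^1·cos(3u) du.
Now integrate by parts 1 time.

x**2*sin(3*x**2)/6 + cos(3*x**2)/18 + C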